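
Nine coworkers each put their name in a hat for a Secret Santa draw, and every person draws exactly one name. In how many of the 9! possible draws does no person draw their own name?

133496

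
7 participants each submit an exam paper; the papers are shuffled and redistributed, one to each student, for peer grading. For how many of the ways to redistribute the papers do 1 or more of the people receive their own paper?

3186

Sum C(7,i)·!(7-i) for i = 1..7:
  i=1: C(7,1)·!6 = 7·265 = 1855
  i=2: C(7,2)·!5 = 21·44 = 924
  i=3: C(7,3)·!4 = 35·9 = 315
  i=4: C(7,4)·!3 = 35·2 = 70
  i=5: C(7,5)·!2 = 21·1 = 21
  i=6: C(7,6)·!1 = 7·0 = 0
  i=7: C(7,7)·!0 = 1·1 = 1
Total = 3186.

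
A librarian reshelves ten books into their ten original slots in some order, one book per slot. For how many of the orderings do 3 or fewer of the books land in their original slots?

# with exactly i fixed is C(10,i)·!(10-i); sum over i=0..3:
  i=0: C(10,0)·!10 = 1·1334961 = 1334961
  i=1: C(10,1)·!9 = 10·133496 = 1334960
  i=2: C(10,2)·!8 = 45·14833 = 667485
  i=3: C(10,3)·!7 = 120·1854 = 222480
Total = 3559886.

3559886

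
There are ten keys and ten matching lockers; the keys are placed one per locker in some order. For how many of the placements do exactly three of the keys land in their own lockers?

Choose which 3 of the 10 are fixed: C(10,3) = 120.
The remaining 7 must be deranged: !7 = 1854.
Total: 120 × 1854 = 222480.

222480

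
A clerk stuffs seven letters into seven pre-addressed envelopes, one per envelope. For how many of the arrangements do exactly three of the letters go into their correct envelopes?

Pick the 3 fixed positions: C(7,3) = 35 ways.
The other 4 form a derangement: !4 = 9.
Total: 35 × 9 = 315.

315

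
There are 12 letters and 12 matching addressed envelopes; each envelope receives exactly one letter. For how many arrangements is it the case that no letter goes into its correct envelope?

176214841

The subfactorial !12 = [12!/e] (nearest integer).
12! = 479001600, and 479001600/e ≈ 176214840.93, so !12 = 176214841.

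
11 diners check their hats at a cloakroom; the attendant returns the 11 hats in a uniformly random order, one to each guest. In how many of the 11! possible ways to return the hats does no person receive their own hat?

Use !n = (n-1)(!(n-1) + !(n-2)).
!11 = 10·(1334961 + 133496) = 10·1468457 = 14684570

14684570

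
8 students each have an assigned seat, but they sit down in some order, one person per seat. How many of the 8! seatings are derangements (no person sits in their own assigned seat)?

14833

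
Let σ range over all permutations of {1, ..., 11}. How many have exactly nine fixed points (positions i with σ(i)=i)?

55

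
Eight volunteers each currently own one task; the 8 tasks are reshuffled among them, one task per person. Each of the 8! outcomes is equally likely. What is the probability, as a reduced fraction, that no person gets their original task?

2119/5760

Favorable outcomes: !8 = 14833.
Total outcomes: 8! = 40320.
Probability = 14833/40320 = 2119/5760.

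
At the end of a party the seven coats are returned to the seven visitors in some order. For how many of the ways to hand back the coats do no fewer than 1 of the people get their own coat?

3186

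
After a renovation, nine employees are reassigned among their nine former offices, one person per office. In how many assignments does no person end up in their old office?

133496

The subfactorial !9 = [9!/e] (nearest integer).
9! = 362880, and 362880/e ≈ 133496.09, so !9 = 133496.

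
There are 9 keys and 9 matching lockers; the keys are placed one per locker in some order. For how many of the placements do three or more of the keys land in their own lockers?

29143

# with exactly i fixed is C(9,i)·!(9-i); sum over i=3..9:
  i=3: C(9,3)·!6 = 84·265 = 22260
  i=4: C(9,4)·!5 = 126·44 = 5544
  i=5: C(9,5)·!4 = 126·9 = 1134
  i=6: C(9,6)·!3 = 84·2 = 168
  i=7: C(9,7)·!2 = 36·1 = 36
  i=8: C(9,8)·!1 = 9·0 = 0
  i=9: C(9,9)·!0 = 1·1 = 1
Total = 29143.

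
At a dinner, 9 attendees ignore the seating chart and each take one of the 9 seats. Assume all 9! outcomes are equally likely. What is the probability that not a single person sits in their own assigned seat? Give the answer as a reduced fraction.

Favorable outcomes: !9 = 133496.
Total outcomes: 9! = 362880.
Probability = 133496/362880 = 16687/45360.

16687/45360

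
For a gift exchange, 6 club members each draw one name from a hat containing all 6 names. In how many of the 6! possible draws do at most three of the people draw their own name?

704

Sum C(6,i)·!(6-i) for i = 0..3:
  i=0: C(6,0)·!6 = 1·265 = 265
  i=1: C(6,1)·!5 = 6·44 = 264
  i=2: C(6,2)·!4 = 15·9 = 135
  i=3: C(6,3)·!3 = 20·2 = 40
Total = 704.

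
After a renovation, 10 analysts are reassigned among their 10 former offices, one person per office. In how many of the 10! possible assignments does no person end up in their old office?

1334961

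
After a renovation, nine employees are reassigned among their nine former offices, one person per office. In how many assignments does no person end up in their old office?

!9 is the nearest integer to 9!/e.
9! = 362880, and 362880/e ≈ 133496.09, so !9 = 133496.

133496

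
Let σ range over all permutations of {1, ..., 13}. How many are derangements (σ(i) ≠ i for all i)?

2290792932

Recurrence: !13 = 12·(!12 + !11).
!13 = 12·(176214841 + 14684570) = 12·190899411 = 2290792932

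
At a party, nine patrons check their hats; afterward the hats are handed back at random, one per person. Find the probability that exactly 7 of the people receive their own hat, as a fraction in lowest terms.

1/10080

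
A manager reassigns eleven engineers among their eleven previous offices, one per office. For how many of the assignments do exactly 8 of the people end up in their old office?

Choose which 8 of the 11 are fixed: C(11,8) = 165.
The other 3 form a derangement: !3 = 2.
Total: 165 × 2 = 330.

330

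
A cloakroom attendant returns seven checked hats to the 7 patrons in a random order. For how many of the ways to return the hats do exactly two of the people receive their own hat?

924

Pick the 2 fixed positions: C(7,2) = 21 ways.
The remaining 5 must be deranged: !5 = 44.
Total: 21 × 44 = 924.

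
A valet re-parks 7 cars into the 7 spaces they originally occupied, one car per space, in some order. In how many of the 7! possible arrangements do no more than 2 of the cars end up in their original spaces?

4633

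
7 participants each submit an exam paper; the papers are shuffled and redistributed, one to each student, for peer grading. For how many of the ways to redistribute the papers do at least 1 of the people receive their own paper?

# with exactly i fixed is C(7,i)·!(7-i); sum over i=1..7:
  i=1: C(7,1)·!6 = 7·265 = 1855
  i=2: C(7,2)·!5 = 21·44 = 924
  i=3: C(7,3)·!4 = 35·9 = 315
  i=4: C(7,4)·!3 = 35·2 = 70
  i=5: C(7,5)·!2 = 21·1 = 21
  i=6: C(7,6)·!1 = 7·0 = 0
  i=7: C(7,7)·!0 = 1·1 = 1
Total = 3186.

3186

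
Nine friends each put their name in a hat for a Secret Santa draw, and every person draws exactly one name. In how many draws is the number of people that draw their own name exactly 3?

22260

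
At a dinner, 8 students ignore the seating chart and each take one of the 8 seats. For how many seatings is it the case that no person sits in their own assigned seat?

14833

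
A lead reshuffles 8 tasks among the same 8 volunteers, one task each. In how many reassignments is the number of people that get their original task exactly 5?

Choose which 5 of the 8 are fixed: C(8,5) = 56.
The other 3 form a derangement: !3 = 2.
Total: 56 × 2 = 112.

112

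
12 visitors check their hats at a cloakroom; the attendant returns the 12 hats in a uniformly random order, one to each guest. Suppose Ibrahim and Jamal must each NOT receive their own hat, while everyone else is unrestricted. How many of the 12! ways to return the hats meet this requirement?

402796800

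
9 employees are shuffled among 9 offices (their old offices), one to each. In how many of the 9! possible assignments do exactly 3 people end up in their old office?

22260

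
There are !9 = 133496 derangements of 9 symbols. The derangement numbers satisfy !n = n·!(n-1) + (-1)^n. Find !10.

1334961

!10 = 10·133496 + 1 = 1334961.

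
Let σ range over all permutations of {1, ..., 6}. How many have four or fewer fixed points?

Sum C(6,i)·!(6-i) for i = 0..4:
  i=0: C(6,0)·!6 = 1·265 = 265
  i=1: C(6,1)·!5 = 6·44 = 264
  i=2: C(6,2)·!4 = 15·9 = 135
  i=3: C(6,3)·!3 = 20·2 = 40
  i=4: C(6,4)·!2 = 15·1 = 15
Total = 719.

719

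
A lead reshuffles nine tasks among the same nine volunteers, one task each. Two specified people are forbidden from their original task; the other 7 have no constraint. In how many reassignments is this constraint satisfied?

287280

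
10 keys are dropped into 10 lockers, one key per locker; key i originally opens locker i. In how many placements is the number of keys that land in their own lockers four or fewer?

# with exactly i fixed is C(10,i)·!(10-i); sum over i=0..4:
  i=0: C(10,0)·!10 = 1·1334961 = 1334961
  i=1: C(10,1)·!9 = 10·133496 = 1334960
  i=2: C(10,2)·!8 = 45·14833 = 667485
  i=3: C(10,3)·!7 = 120·1854 = 222480
  i=4: C(10,4)·!6 = 210·265 = 55650
Total = 3615536.

3615536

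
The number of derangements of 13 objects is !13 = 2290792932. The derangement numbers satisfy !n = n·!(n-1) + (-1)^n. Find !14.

32071101049

!14 = 14·2290792932 + 1 = 32071101049.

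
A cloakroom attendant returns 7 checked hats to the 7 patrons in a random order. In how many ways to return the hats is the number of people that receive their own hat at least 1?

3186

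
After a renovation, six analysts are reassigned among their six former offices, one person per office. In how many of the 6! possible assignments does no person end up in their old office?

By inclusion-exclusion, !6 = Σ (-1)^k · 6!/k! for k=0..6
= 6! - 6!/1! + 6!/2! - 6!/3! + 6!/4! - 6!/5! + 6!/6!
= 720 - 720 + 360 - 120 + 30 - 6 + 1
= 265

265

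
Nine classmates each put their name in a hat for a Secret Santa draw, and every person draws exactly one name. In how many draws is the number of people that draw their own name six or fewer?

# with exactly i fixed is C(9,i)·!(9-i); sum over i=0..6:
  i=0: C(9,0)·!9 = 1·133496 = 133496
  i=1: C(9,1)·!8 = 9·14833 = 133497
  i=2: C(9,2)·!7 = 36·1854 = 66744
  i=3: C(9,3)·!6 = 84·265 = 22260
  i=4: C(9,4)·!5 = 126·44 = 5544
  i=5: C(9,5)·!4 = 126·9 = 1134
  i=6: C(9,6)·!3 = 84·2 = 168
Total = 362843.

362843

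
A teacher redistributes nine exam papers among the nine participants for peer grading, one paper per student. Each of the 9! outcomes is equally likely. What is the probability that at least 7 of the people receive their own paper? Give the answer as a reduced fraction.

37/362880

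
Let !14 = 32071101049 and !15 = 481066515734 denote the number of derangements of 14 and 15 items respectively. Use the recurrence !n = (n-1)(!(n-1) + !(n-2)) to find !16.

!16 = (16-1)·(!15 + !14) = 15·(481066515734 + 32071101049) = 15·513137616783 = 7697064251745.

7697064251745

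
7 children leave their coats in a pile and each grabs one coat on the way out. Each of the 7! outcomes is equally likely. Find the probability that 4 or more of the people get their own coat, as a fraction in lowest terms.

Favorable outcomes: Σ_{i≥4} C(7,i)·!(7-i) = 35·2 + 21·1 + 7·0 + 1·1 = 92.
Total outcomes: 7! = 5040.
Probability = 92/5040 = 23/1260.

23/1260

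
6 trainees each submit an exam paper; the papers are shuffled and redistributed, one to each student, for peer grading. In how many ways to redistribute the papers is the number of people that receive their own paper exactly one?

264

Pick the single fixed position: C(6,1) = 6 ways.
The other 5 form a derangement: !5 = 44.
Total: 6 × 44 = 264.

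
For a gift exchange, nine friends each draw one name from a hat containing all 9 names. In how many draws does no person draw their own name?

133496

Use !n = n·!(n-1) + (-1)^n.
!9 = 9·14833 - 1 = 133496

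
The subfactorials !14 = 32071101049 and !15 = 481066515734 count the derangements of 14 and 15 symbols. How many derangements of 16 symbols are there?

!16 = (16-1)·(!15 + !14) = 15·(481066515734 + 32071101049) = 15·513137616783 = 7697064251745.

7697064251745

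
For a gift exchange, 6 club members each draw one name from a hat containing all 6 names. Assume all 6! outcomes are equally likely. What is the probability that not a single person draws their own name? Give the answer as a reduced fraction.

53/144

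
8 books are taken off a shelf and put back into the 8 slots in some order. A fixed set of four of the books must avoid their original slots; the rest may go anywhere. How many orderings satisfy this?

24024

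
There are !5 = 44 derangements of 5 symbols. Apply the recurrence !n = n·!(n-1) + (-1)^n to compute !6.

265

!6 = 6·44 + 1 = 265.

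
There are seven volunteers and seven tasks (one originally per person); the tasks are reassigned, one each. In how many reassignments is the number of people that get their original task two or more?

1331

Sum C(7,i)·!(7-i) for i = 2..7:
  i=2: C(7,2)·!5 = 21·44 = 924
  i=3: C(7,3)·!4 = 35·9 = 315
  i=4: C(7,4)·!3 = 35·2 = 70
  i=5: C(7,5)·!2 = 21·1 = 21
  i=6: C(7,6)·!1 = 7·0 = 0
  i=7: C(7,7)·!0 = 1·1 = 1
Total = 1331.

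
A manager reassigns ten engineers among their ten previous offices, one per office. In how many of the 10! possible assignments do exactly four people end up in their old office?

Pick the 4 fixed positions: C(10,4) = 210 ways.
The remaining 6 must be deranged: !6 = 265.
Total: 210 × 265 = 55650.

55650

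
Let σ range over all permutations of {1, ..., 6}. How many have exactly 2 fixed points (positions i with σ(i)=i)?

Pick the 2 fixed positions: C(6,2) = 15 ways.
The other 4 form a derangement: !4 = 9.
Total: 15 × 9 = 135.

135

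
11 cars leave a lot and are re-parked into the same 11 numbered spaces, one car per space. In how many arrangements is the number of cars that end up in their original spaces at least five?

Sum C(11,i)·!(11-i) for i = 5..11:
  i=5: C(11,5)·!6 = 462·265 = 122430
  i=6: C(11,6)·!5 = 462·44 = 20328
  i=7: C(11,7)·!4 = 330·9 = 2970
  i=8: C(11,8)·!3 = 165·2 = 330
  i=9: C(11,9)·!2 = 55·1 = 55
  i=10: C(11,10)·!1 = 11·0 = 0
  i=11: C(11,11)·!0 = 1·1 = 1
Total = 146114.

146114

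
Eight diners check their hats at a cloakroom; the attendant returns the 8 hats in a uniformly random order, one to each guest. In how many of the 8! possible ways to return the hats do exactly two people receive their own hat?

7420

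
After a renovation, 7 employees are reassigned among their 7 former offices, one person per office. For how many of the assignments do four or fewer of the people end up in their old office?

5018

Sum C(7,i)·!(7-i) for i = 0..4:
  i=0: C(7,0)·!7 = 1·1854 = 1854
  i=1: C(7,1)·!6 = 7·265 = 1855
  i=2: C(7,2)·!5 = 21·44 = 924
  i=3: C(7,3)·!4 = 35·9 = 315
  i=4: C(7,4)·!3 = 35·2 = 70
Total = 5018.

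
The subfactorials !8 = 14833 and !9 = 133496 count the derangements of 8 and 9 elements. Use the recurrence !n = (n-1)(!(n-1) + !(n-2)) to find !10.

1334961

!10 = (10-1)·(!9 + !8) = 9·(133496 + 14833) = 9·148329 = 1334961.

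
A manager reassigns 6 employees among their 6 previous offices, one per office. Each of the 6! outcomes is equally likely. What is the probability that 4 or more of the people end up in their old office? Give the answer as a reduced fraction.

1/45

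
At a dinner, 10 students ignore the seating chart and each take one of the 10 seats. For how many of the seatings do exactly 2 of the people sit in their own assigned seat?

Choose which 2 of the 10 are fixed: C(10,2) = 45.
The other 8 form a derangement: !8 = 14833.
Total: 45 × 14833 = 667485.

667485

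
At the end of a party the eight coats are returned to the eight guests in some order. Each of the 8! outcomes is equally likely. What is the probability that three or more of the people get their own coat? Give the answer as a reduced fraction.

Favorable outcomes: Σ_{i≥3} C(8,i)·!(8-i) = 56·44 + 70·9 + 56·2 + 28·1 + 8·0 + 1·1 = 3235.
Total outcomes: 8! = 40320.
Probability = 3235/40320 = 647/8064.

647/8064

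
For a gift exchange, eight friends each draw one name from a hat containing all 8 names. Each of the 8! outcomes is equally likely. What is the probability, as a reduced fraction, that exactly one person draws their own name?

103/280

Favorable outcomes: C(8,1)·!7 = 8·1854 = 14832.
Total outcomes: 8! = 40320.
Probability = 14832/40320 = 103/280.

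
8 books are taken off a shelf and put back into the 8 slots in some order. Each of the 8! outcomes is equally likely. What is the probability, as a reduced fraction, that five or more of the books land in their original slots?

47/13440

Favorable outcomes: Σ_{i≥5} C(8,i)·!(8-i) = 56·2 + 28·1 + 8·0 + 1·1 = 141.
Total outcomes: 8! = 40320.
Probability = 141/40320 = 47/13440.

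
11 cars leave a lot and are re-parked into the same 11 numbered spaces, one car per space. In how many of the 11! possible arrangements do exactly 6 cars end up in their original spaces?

20328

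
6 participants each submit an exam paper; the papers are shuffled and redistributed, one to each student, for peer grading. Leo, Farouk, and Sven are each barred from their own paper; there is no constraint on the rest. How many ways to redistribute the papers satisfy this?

426

Let A_j be the event that the j-th constrained one is fixed. By inclusion-exclusion over the 3 events:
Σ_{j=0}^{3} (-1)^j C(3,j)(6-j)!
= C(3,0)·6! - C(3,1)·5! + C(3,2)·4! - C(3,3)·3!
= 720 - 360 + 72 - 6
= 426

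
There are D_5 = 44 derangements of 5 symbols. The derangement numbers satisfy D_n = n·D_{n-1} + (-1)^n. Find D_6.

265

D_6 = 6·44 + 1 = 265.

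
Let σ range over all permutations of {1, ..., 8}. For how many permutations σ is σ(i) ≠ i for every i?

14833

The number of derangements of 8 is !8 = Σ_{k=0}^{8} (-1)^k·8!/k!
= 8! - 8!/1! + 8!/2! - 8!/3! + 8!/4! - 8!/5! + 8!/6! - 8!/7! + 8!/8!
= 40320 - 40320 + 20160 - 6720 + 1680 - 336 + 56 - 8 + 1
= 14833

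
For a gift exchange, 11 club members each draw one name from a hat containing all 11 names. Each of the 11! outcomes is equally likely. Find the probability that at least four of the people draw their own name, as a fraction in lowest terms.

Favorable outcomes: Σ_{i≥4} C(11,i)·!(11-i) = 330·1854 + 462·265 + 462·44 + 330·9 + 165·2 + 55·1 + 11·0 + 1·1 = 757934.
Total outcomes: 11! = 39916800.
Probability = 757934/39916800 = 378967/19958400.

378967/19958400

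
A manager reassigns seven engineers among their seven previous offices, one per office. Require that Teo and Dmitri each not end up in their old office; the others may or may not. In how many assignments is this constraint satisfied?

3720

Inclusion-exclusion on the 2 forbidden self-matches:
Σ_{j=0}^{2} (-1)^j C(2,j)(7-j)!
= C(2,0)·7! - C(2,1)·6! + C(2,2)·5!
= 5040 - 1440 + 120
= 3720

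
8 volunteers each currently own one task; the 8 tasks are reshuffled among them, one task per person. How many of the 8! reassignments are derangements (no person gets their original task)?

14833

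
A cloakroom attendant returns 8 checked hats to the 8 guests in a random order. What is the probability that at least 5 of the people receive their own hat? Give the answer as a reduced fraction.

47/13440

Favorable outcomes: Σ_{i≥5} C(8,i)·!(8-i) = 56·2 + 28·1 + 8·0 + 1·1 = 141.
Total outcomes: 8! = 40320.
Probability = 141/40320 = 47/13440.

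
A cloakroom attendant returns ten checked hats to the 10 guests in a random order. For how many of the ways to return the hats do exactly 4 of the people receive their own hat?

55650

Pick the 4 fixed positions: C(10,4) = 210 ways.
The other 6 form a derangement: !6 = 265.
Total: 210 × 265 = 55650.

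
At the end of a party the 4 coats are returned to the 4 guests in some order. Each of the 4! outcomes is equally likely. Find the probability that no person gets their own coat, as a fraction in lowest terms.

Favorable outcomes: !4 = 9.
Total outcomes: 4! = 24.
Probability = 9/24 = 3/8.

3/8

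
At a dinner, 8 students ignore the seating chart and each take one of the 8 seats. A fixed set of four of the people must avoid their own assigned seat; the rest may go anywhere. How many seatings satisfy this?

Inclusion-exclusion on the 4 forbidden self-matches:
Σ_{j=0}^{4} (-1)^j C(4,j)(8-j)!
= C(4,0)·8! - C(4,1)·7! + C(4,2)·6! - C(4,3)·5! + C(4,4)·4!
= 40320 - 20160 + 4320 - 480 + 24
= 24024

24024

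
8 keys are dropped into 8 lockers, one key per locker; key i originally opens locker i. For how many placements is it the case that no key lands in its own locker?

14833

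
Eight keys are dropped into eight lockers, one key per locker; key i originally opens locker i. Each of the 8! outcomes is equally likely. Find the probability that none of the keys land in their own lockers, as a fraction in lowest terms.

2119/5760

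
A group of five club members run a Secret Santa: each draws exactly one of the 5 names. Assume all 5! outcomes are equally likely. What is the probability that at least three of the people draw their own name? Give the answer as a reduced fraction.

Favorable outcomes: Σ_{i≥3} C(5,i)·!(5-i) = 10·1 + 5·0 + 1·1 = 11.
Total outcomes: 5! = 120.
Probability = 11/120 = 11/120.

11/120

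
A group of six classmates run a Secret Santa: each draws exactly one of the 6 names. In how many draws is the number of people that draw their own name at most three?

Sum C(6,i)·!(6-i) for i = 0..3:
  i=0: C(6,0)·!6 = 1·265 = 265
  i=1: C(6,1)·!5 = 6·44 = 264
  i=2: C(6,2)·!4 = 15·9 = 135
  i=3: C(6,3)·!3 = 20·2 = 40
Total = 704.

704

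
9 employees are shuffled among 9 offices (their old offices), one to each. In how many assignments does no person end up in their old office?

133496

!9 is the nearest integer to 9!/e.
9! = 362880, and 362880/e ≈ 133496.09, so !9 = 133496.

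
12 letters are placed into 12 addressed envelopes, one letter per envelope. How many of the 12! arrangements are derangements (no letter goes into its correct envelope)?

!12 is the nearest integer to 12!/e.
12! = 479001600, and 479001600/e ≈ 176214840.93, so !12 = 176214841.

176214841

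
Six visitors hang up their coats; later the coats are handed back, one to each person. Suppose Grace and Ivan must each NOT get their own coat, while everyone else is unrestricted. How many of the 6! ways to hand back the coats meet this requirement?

504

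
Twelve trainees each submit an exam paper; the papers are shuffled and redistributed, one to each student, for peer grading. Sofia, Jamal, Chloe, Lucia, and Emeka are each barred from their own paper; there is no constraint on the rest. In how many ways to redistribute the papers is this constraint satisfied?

312273360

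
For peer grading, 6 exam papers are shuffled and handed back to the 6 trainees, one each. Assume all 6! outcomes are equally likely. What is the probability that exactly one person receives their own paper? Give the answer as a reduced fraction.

11/30

Favorable outcomes: C(6,1)·!5 = 6·44 = 264.
Total outcomes: 6! = 720.
Probability = 264/720 = 11/30.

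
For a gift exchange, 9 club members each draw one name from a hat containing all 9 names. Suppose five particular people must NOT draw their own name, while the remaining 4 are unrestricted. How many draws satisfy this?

Inclusion-exclusion on the 5 forbidden self-matches:
Σ_{j=0}^{5} (-1)^j C(5,j)(9-j)!
= C(5,0)·9! - C(5,1)·8! + C(5,2)·7! - C(5,3)·6! + C(5,4)·5! - C(5,5)·4!
= 362880 - 201600 + 50400 - 7200 + 600 - 24
= 205056

205056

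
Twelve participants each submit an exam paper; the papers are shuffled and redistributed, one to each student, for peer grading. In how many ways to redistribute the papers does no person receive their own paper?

By inclusion-exclusion, !12 = Σ (-1)^k · 12!/k! for k=0..12
= 12! - 12!/1! + 12!/2! - 12!/3! + 12!/4! - 12!/5! + 12!/6! - 12!/7! + 12!/8! - 12!/9! + 12!/10! - 12!/11! + 12!/12!
= 479001600 - 479001600 + 239500800 - 79833600 + 19958400 - 3991680 + 665280 - 95040 + 11880 - 1320 + 132 - 12 + 1
= 176214841

176214841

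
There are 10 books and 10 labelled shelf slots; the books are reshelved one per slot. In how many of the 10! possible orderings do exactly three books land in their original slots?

Choose which 3 of the 10 are fixed: C(10,3) = 120.
The other 7 form a derangement: !7 = 1854.
Total: 120 × 1854 = 222480.

222480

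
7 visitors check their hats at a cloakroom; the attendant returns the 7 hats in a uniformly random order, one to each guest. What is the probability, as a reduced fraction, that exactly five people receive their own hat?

Favorable outcomes: C(7,5)·!2 = 21·1 = 21.
Total outcomes: 7! = 5040.
Probability = 21/5040 = 1/240.

1/240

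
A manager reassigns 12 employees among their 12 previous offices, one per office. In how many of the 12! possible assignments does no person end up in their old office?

176214841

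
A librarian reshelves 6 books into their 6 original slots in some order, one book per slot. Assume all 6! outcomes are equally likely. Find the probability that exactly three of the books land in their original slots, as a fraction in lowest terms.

Favorable outcomes: C(6,3)·!3 = 20·2 = 40.
Total outcomes: 6! = 720.
Probability = 40/720 = 1/18.

1/18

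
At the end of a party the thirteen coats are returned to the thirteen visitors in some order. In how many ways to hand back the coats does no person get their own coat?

2290792932

The number of derangements of 13 is !13 = Σ_{k=0}^{13} (-1)^k·13!/k!
= 13! - 13!/1! + 13!/2! - 13!/3! + 13!/4! - 13!/5! + 13!/6! - 13!/7! + 13!/8! - 13!/9! + 13!/10! - 13!/11! + 13!/12! - 13!/13!
= 6227020800 - 6227020800 + 3113510400 - 1037836800 + 259459200 - 51891840 + 8648640 - 1235520 + 154440 - 17160 + 1716 - 156 + 13 - 1
= 2290792932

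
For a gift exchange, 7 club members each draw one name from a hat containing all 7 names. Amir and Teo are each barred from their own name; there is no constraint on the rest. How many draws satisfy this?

3720

Inclusion-exclusion on the 2 forbidden self-matches:
Σ_{j=0}^{2} (-1)^j C(2,j)(7-j)!
= C(2,0)·7! - C(2,1)·6! + C(2,2)·5!
= 5040 - 1440 + 120
= 3720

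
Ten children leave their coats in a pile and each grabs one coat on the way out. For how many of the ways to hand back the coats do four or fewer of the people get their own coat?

3615536

Sum C(10,i)·!(10-i) for i = 0..4:
  i=0: C(10,0)·!10 = 1·1334961 = 1334961
  i=1: C(10,1)·!9 = 10·133496 = 1334960
  i=2: C(10,2)·!8 = 45·14833 = 667485
  i=3: C(10,3)·!7 = 120·1854 = 222480
  i=4: C(10,4)·!6 = 210·265 = 55650
Total = 3615536.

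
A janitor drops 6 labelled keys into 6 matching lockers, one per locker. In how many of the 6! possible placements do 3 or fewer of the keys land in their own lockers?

704

Sum C(6,i)·!(6-i) for i = 0..3:
  i=0: C(6,0)·!6 = 1·265 = 265
  i=1: C(6,1)·!5 = 6·44 = 264
  i=2: C(6,2)·!4 = 15·9 = 135
  i=3: C(6,3)·!3 = 20·2 = 40
Total = 704.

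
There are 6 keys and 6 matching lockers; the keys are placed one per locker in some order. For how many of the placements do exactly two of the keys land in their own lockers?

Pick the 2 fixed positions: C(6,2) = 15 ways.
The remaining 4 must be deranged: !4 = 9.
Total: 15 × 9 = 135.

135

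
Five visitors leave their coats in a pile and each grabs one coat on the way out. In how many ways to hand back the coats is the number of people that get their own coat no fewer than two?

31

Sum C(5,i)·!(5-i) for i = 2..5:
  i=2: C(5,2)·!3 = 10·2 = 20
  i=3: C(5,3)·!2 = 10·1 = 10
  i=4: C(5,4)·!1 = 5·0 = 0
  i=5: C(5,5)·!0 = 1·1 = 1
Total = 31.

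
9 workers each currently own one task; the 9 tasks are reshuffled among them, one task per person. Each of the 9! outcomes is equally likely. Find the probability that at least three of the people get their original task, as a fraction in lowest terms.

Favorable outcomes: Σ_{i≥3} C(9,i)·!(9-i) = 84·265 + 126·44 + 126·9 + 84·2 + 36·1 + 9·0 + 1·1 = 29143.
Total outcomes: 9! = 362880.
Probability = 29143/362880 = 29143/362880.

29143/362880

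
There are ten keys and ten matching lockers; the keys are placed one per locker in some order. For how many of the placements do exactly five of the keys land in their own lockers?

Choose which 5 of the 10 are fixed: C(10,5) = 252.
The other 5 form a derangement: !5 = 44.
Total: 252 × 44 = 11088.

11088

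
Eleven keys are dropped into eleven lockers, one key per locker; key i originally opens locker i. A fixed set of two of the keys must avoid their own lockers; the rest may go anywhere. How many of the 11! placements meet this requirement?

Inclusion-exclusion on the 2 forbidden self-matches:
Σ_{j=0}^{2} (-1)^j C(2,j)(11-j)!
= C(2,0)·11! - C(2,1)·10! + C(2,2)·9!
= 39916800 - 7257600 + 362880
= 33022080

33022080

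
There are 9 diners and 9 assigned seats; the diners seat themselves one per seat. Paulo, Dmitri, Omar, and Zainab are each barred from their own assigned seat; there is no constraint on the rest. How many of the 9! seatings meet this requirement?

229080

Inclusion-exclusion on the 4 forbidden self-matches:
Σ_{j=0}^{4} (-1)^j C(4,j)(9-j)!
= C(4,0)·9! - C(4,1)·8! + C(4,2)·7! - C(4,3)·6! + C(4,4)·5!
= 362880 - 161280 + 30240 - 2880 + 120
= 229080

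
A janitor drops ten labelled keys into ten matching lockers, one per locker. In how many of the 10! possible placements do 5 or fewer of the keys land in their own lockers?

3626624

Sum C(10,i)·!(10-i) for i = 0..5:
  i=0: C(10,0)·!10 = 1·1334961 = 1334961
  i=1: C(10,1)·!9 = 10·133496 = 1334960
  i=2: C(10,2)·!8 = 45·14833 = 667485
  i=3: C(10,3)·!7 = 120·1854 = 222480
  i=4: C(10,4)·!6 = 210·265 = 55650
  i=5: C(10,5)·!5 = 252·44 = 11088
Total = 3626624.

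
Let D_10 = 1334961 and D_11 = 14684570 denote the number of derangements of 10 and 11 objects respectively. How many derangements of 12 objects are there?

176214841

D_12 = (12-1)·(D_11 + D_10) = 11·(14684570 + 1334961) = 11·16019531 = 176214841.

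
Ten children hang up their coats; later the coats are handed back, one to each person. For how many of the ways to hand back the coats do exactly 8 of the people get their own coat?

Choose which 8 of the 10 are fixed: C(10,8) = 45.
The other 2 form a derangement: !2 = 1.
Total: 45 × 1 = 45.

45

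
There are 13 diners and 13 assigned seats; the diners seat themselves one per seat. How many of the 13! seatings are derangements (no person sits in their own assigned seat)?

2290792932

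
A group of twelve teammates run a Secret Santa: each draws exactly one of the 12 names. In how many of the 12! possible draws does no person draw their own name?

!12 = 12! · Σ_{k=0}^{12} (-1)^k/k!
= 12! - 12!/1! + 12!/2! - 12!/3! + 12!/4! - 12!/5! + 12!/6! - 12!/7! + 12!/8! - 12!/9! + 12!/10! - 12!/11! + 12!/12!
= 479001600 - 479001600 + 239500800 - 79833600 + 19958400 - 3991680 + 665280 - 95040 + 11880 - 1320 + 132 - 12 + 1
= 176214841

176214841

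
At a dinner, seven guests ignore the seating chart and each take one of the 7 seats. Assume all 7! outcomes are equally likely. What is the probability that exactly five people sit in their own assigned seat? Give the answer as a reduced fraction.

1/240

Favorable outcomes: C(7,5)·!2 = 21·1 = 21.
Total outcomes: 7! = 5040.
Probability = 21/5040 = 1/240.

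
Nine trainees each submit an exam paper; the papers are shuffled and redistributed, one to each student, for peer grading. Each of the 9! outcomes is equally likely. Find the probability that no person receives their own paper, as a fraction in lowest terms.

16687/45360

Favorable outcomes: !9 = 133496.
Total outcomes: 9! = 362880.
Probability = 133496/362880 = 16687/45360.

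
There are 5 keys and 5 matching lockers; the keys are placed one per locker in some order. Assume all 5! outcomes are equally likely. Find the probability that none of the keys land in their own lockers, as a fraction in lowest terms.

Favorable outcomes: !5 = 44.
Total outcomes: 5! = 120.
Probability = 44/120 = 11/30.

11/30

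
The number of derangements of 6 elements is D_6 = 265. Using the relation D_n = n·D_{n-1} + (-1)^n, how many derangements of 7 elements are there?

1854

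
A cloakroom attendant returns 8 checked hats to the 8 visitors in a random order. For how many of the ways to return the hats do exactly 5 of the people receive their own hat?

Pick the 5 fixed positions: C(8,5) = 56 ways.
The remaining 3 must be deranged: !3 = 2.
Total: 56 × 2 = 112.

112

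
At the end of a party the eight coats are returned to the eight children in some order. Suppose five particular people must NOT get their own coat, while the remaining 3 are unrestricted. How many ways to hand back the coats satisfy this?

Let A_j be the event that the j-th constrained one is fixed. By inclusion-exclusion over the 5 events:
Σ_{j=0}^{5} (-1)^j C(5,j)(8-j)!
= C(5,0)·8! - C(5,1)·7! + C(5,2)·6! - C(5,3)·5! + C(5,4)·4! - C(5,5)·3!
= 40320 - 25200 + 7200 - 1200 + 120 - 6
= 21234

21234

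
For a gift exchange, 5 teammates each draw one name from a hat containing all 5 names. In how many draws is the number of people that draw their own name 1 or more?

76

Sum C(5,i)·!(5-i) for i = 1..5:
  i=1: C(5,1)·!4 = 5·9 = 45
  i=2: C(5,2)·!3 = 10·2 = 20
  i=3: C(5,3)·!2 = 10·1 = 10
  i=4: C(5,4)·!1 = 5·0 = 0
  i=5: C(5,5)·!0 = 1·1 = 1
Total = 76.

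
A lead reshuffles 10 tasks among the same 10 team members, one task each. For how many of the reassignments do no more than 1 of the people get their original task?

2669921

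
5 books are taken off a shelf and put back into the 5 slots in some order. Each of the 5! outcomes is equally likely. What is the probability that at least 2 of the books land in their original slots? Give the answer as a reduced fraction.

31/120

Favorable outcomes: Σ_{i≥2} C(5,i)·!(5-i) = 10·2 + 10·1 + 5·0 + 1·1 = 31.
Total outcomes: 5! = 120.
Probability = 31/120 = 31/120.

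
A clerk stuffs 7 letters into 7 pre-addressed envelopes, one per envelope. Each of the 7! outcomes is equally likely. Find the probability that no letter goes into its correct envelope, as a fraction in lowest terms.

103/280

Favorable outcomes: !7 = 1854.
Total outcomes: 7! = 5040.
Probability = 1854/5040 = 103/280.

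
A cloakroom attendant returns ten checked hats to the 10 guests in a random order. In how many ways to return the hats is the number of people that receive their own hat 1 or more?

2293839

Sum C(10,i)·!(10-i) for i = 1..10:
  i=1: C(10,1)·!9 = 10·133496 = 1334960
  i=2: C(10,2)·!8 = 45·14833 = 667485
  i=3: C(10,3)·!7 = 120·1854 = 222480
  i=4: C(10,4)·!6 = 210·265 = 55650
  i=5: C(10,5)·!5 = 252·44 = 11088
  i=6: C(10,6)·!4 = 210·9 = 1890
  i=7: C(10,7)·!3 = 120·2 = 240
  i=8: C(10,8)·!2 = 45·1 = 45
  i=9: C(10,9)·!1 = 10·0 = 0
  i=10: C(10,10)·!0 = 1·1 = 1
Total = 2293839.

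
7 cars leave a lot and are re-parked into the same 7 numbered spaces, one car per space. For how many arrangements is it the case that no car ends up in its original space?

!7 = 7! · Σ_{k=0}^{7} (-1)^k/k!
= 7! - 7!/1! + 7!/2! - 7!/3! + 7!/4! - 7!/5! + 7!/6! - 7!/7!
= 5040 - 5040 + 2520 - 840 + 210 - 42 + 7 - 1
= 1854

1854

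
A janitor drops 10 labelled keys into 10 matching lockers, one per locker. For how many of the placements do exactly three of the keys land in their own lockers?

Choose which 3 of the 10 are fixed: C(10,3) = 120.
The remaining 7 must be deranged: !7 = 1854.
Total: 120 × 1854 = 222480.

222480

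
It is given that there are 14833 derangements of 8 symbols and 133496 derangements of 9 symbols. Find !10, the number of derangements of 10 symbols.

!10 = (10-1)·(!9 + !8) = 9·(133496 + 14833) = 9·148329 = 1334961.

1334961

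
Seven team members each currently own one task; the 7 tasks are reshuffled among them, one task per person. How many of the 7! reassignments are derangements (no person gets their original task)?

1854

By inclusion-exclusion, !7 = Σ (-1)^k · 7!/k! for k=0..7
= 7! - 7!/1! + 7!/2! - 7!/3! + 7!/4! - 7!/5! + 7!/6! - 7!/7!
= 5040 - 5040 + 2520 - 840 + 210 - 42 + 7 - 1
= 1854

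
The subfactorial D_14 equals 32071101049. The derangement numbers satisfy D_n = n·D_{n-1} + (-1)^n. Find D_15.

481066515734

D_15 = 15·32071101049 - 1 = 481066515734.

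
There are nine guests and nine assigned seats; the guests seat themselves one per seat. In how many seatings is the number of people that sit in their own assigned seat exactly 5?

1134

Choose which 5 of the 9 are fixed: C(9,5) = 126.
The remaining 4 must be deranged: !4 = 9.
Total: 126 × 9 = 1134.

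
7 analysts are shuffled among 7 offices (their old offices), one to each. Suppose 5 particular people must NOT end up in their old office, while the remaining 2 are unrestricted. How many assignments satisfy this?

2428

Let A_j be the event that the j-th constrained one is fixed. By inclusion-exclusion over the 5 events:
Σ_{j=0}^{5} (-1)^j C(5,j)(7-j)!
= C(5,0)·7! - C(5,1)·6! + C(5,2)·5! - C(5,3)·4! + C(5,4)·3! - C(5,5)·2!
= 5040 - 3600 + 1200 - 240 + 30 - 2
= 2428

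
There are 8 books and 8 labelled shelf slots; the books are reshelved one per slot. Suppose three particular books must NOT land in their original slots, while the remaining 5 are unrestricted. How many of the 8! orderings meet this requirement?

27240

Inclusion-exclusion on the 3 forbidden self-matches:
Σ_{j=0}^{3} (-1)^j C(3,j)(8-j)!
= C(3,0)·8! - C(3,1)·7! + C(3,2)·6! - C(3,3)·5!
= 40320 - 15120 + 2160 - 120
= 27240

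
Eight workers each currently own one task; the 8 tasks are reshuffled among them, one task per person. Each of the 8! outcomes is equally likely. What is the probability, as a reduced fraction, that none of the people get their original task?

2119/5760

Favorable outcomes: !8 = 14833.
Total outcomes: 8! = 40320.
Probability = 14833/40320 = 2119/5760.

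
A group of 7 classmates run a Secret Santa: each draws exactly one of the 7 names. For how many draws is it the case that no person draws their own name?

1854

!7 = 7! · Σ_{k=0}^{7} (-1)^k/k!
= 7! - 7!/1! + 7!/2! - 7!/3! + 7!/4! - 7!/5! + 7!/6! - 7!/7!
= 5040 - 5040 + 2520 - 840 + 210 - 42 + 7 - 1
= 1854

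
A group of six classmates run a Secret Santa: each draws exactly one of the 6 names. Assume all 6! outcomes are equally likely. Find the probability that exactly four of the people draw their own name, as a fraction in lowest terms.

Favorable outcomes: C(6,4)·!2 = 15·1 = 15.
Total outcomes: 6! = 720.
Probability = 15/720 = 1/48.

1/48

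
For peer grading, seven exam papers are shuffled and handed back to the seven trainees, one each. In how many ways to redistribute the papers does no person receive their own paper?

Recurrence: !7 = 7·!6 + (-1)^7.
!7 = 7·265 - 1 = 1854

1854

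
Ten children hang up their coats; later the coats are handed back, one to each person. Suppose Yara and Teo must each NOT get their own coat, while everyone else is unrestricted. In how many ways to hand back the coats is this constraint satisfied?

2943360

Let A_j be the event that the j-th constrained one is fixed. By inclusion-exclusion over the 2 events:
Σ_{j=0}^{2} (-1)^j C(2,j)(10-j)!
= C(2,0)·10! - C(2,1)·9! + C(2,2)·8!
= 3628800 - 725760 + 40320
= 2943360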